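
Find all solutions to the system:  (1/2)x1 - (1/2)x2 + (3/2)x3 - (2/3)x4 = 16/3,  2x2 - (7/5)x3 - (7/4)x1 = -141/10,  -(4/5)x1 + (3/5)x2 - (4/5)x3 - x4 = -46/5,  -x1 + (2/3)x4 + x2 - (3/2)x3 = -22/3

Row-reduce the augmented matrix:
R1 ← R1 / (1/2).
R2 ← R2 + 7/4·R1.
R3 ← R3 + 4/5·R1.
R4 ← R4 + 1·R1.
R2 ← R2 / (1/4).
R1 ← R1 + 1·R2.
R3 ← R3 + 1/5·R2.
R3 ← R3 / (117/25).
R1 ← R1 − 92/5·R3.
R2 ← R2 − 77/5·R3.
R4 ← R4 − 3/2·R3.
R4 ← R4 / (139/234).
R1 ← R1 − 1684/351·R4.
R2 ← R2 − 1267/351·R4.
R3 ← R3 + 295/351·R4.
Reading off the reduced rows gives x1 = -2, x2 = -6, x3 = 4, x4 = 4.

x1 = -2, x2 = -6, x3 = 4, x4 = 4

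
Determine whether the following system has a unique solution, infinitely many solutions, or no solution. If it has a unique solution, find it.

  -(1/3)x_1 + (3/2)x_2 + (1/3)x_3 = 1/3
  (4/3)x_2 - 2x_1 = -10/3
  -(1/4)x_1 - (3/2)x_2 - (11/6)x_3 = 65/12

Row-reduce the augmented matrix:
R1 ← R1 / (-1/3).
R2 ← R2 + 2·R1.
R3 ← R3 + 1/4·R1.
R2 ← R2 / (-23/3).
R1 ← R1 + 9/2·R2.
R3 ← R3 + 21/8·R2.
R3 ← R3 / (-193/138).
R1 ← R1 − 4/23·R3.
R2 ← R2 − 6/23·R3.
Reading off the reduced rows gives x_1 = 3, x_2 = 2, x_3 = -5.

x_1 = 3, x_2 = 2, x_3 = -5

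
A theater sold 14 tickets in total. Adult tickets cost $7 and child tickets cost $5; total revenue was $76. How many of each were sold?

adult tickets: 3, child tickets: 11

Let a = adult tickets, c = child tickets.
  a + c = 14
  7a + 5c = 76
Row-reduce the augmented matrix:
R2 ← R2 − 7·R1.
R2 ← R2 / (-2).
R1 ← R1 − 1·R2.
Reading off the reduced rows gives a = 3, c = 11.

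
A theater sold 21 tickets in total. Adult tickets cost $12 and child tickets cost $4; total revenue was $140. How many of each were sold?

Let a = adult tickets, c = child tickets.
  a + c = 21
  4c + 12a = 140
Row-reduce the augmented matrix:
R2 ← R2 − 12·R1.
R2 ← R2 / (-8).
R1 ← R1 − 1·R2.
Reading off the reduced rows gives a = 7, c = 14.

adult tickets: 7, child tickets: 14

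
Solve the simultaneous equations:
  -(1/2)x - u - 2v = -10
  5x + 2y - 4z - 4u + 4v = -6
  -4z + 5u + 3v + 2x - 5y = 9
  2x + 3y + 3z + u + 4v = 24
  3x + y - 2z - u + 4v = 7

infinitely many solutions

Row-reduce:
R1 ← R1 / (-1/2).
R2 ← R2 − 5·R1.
R3 ← R3 − 2·R1.
R4 ← R4 − 2·R1.
R5 ← R5 − 3·R1.
R2 ← R2 / (2).
R3 ← R3 + 5·R2.
R4 ← R4 − 3·R2.
R5 ← R5 − 1·R2.
R3 ← R3 / (-14).
R2 ← R2 + 2·R3.
R4 ← R4 − 9·R3.
R4 ← R4 / (-27/7).
R1 ← R1 − 2·R4.
R2 ← R2 + 15/7·R4.
R3 ← R3 − 17/7·R4.
Rank is 4 with 5 unknowns, leaving v free.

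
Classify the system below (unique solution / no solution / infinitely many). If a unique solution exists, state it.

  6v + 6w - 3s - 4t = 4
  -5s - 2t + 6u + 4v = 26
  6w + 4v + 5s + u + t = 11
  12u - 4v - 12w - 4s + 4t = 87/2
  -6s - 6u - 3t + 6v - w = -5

Row-reduce:
Swap R1 and R2.
R1 ← R1 / (6).
R3 ← R3 − 1·R1.
R4 ← R4 − 12·R1.
R5 ← R5 + 6·R1.
R2 ← R2 / (6).
R1 ← R1 − 2/3·R2.
R3 ← R3 − 10/3·R2.
R4 ← R4 + 12·R2.
R5 ← R5 − 10·R2.
R3 ← R3 / (8/3).
R1 ← R1 + 2/3·R3.
R2 ← R2 − 1·R3.
R5 ← R5 + 11·R3.
Swap R4 and R5.
R4 ← R4 / (399/16).
R1 ← R1 − 11/8·R4.
R2 ← R2 + 53/16·R4.
R3 ← R3 − 45/16·R4.
Row 5 reduces to 0 = -1/2, a contradiction. The system is inconsistent.

no solution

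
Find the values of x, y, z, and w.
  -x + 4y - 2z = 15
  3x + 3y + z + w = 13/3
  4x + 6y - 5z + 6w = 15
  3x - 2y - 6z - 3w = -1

x = -1, y = 3, z = -1, w = -2/3

Row-reduce the augmented matrix:
R1 ← R1 / (-1).
R2 ← R2 − 3·R1.
R3 ← R3 − 4·R1.
R4 ← R4 − 3·R1.
R2 ← R2 / (15).
R1 ← R1 + 4·R2.
R3 ← R3 − 22·R2.
R4 ← R4 − 10·R2.
R3 ← R3 / (-17/3).
R1 ← R1 − 2/3·R3.
R2 ← R2 + 1/3·R3.
R4 ← R4 + 26/3·R3.
R4 ← R4 / (-53/5).
R1 ← R1 − 4/5·R4.
R2 ← R2 + 1/5·R4.
R3 ← R3 + 4/5·R4.
Reading off the reduced rows gives x = -1, y = 3, z = -1, w = -2/3.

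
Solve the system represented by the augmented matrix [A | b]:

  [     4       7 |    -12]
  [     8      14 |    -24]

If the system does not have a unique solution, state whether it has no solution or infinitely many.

Row-reduce:
R1 ← R1 / (4).
R2 ← R2 − 8·R1.
Rank is 1 with 2 unknowns, leaving x_2 free.

infinitely many solutions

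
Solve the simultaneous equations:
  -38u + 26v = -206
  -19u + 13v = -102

no solution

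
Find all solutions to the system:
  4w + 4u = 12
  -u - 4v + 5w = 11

infinitely many solutions

Row-reduce:
R1 ← R1 / (4).
R2 ← R2 + 1·R1.
R2 ← R2 / (-4).
Rank is 2 with 3 unknowns, leaving w free.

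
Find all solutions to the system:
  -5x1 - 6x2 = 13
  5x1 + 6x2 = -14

no solution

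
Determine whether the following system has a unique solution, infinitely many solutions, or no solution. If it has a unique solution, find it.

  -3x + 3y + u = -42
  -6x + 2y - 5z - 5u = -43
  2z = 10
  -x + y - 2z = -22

x = 6, y = -6, z = 5, u = -6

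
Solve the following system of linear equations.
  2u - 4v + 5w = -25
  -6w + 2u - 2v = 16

Row-reduce:
R1 ← R1 / (2).
R2 ← R2 − 2·R1.
R2 ← R2 / (2).
R1 ← R1 + 2·R2.
Rank is 2 with 3 unknowns, leaving w free.

infinitely many solutions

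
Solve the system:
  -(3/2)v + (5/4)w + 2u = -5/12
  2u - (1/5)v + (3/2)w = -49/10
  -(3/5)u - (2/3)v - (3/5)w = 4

u = -1, v = -3, w = -7/3

Row-reduce the augmented matrix:
R1 ← R1 / (2).
R2 ← R2 − 2·R1.
R3 ← R3 + 3/5·R1.
R2 ← R2 / (13/10).
R1 ← R1 + 3/4·R2.
R3 ← R3 + 67/60·R2.
R3 ← R3 / (-2/195).
R1 ← R1 − 10/13·R3.
R2 ← R2 − 5/26·R3.
Reading off the reduced rows gives u = -1, v = -3, w = -7/3.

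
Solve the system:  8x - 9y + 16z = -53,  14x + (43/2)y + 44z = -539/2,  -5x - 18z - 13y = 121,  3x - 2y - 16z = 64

Row-reduce:
R1 ← R1 / (8).
R2 ← R2 − 14·R1.
R3 ← R3 + 5·R1.
R4 ← R4 − 3·R1.
R2 ← R2 / (149/4).
R1 ← R1 + 9/8·R2.
R3 ← R3 + 149/8·R2.
R4 ← R4 − 11/8·R2.
Swap R3 and R4.
R3 ← R3 / (-3366/149).
R1 ← R1 − 370/149·R3.
R2 ← R2 − 64/149·R3.
Row 4 reduces to 0 = -1/2, a contradiction. The system is inconsistent.

no solution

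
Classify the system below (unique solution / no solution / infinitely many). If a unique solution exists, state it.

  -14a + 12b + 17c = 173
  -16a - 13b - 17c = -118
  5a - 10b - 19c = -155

a = -2, b = 5, c = 5

Row-reduce the augmented matrix:
R1 ← R1 / (-14).
R2 ← R2 + 16·R1.
R3 ← R3 − 5·R1.
R2 ← R2 / (-187/7).
R1 ← R1 + 6/7·R2.
R3 ← R3 + 40/7·R2.
R3 ← R3 / (-113/22).
R1 ← R1 + 1/22·R3.
R2 ← R2 − 15/11·R3.
Reading off the reduced rows gives a = -2, b = 5, c = 5.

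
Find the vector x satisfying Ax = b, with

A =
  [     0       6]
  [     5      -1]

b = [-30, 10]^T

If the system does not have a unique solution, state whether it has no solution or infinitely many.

From equation 2: x_2 = -10 + 5·x_1.
Substitute into equation 1 and solve: x_1 = 1.
Then x_2 = -5.

x_1 = 1, x_2 = -5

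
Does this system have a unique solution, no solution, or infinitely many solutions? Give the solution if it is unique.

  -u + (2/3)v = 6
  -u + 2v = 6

u = -6, v = 0

From equation 1: u = -6 + 2/3·v.
Substitute into equation 2 and solve: v = 0.
Then u = -6.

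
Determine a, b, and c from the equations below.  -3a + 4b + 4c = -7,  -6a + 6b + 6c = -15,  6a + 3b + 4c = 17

a = 3, b = 3, c = -5/2

Row-reduce the augmented matrix:
R1 ← R1 / (-3).
R2 ← R2 + 6·R1.
R3 ← R3 − 6·R1.
R2 ← R2 / (-2).
R1 ← R1 + 4/3·R2.
R3 ← R3 − 11·R2.
R2 ← R2 − 1·R3.
Reading off the reduced rows gives a = 3, b = 3, c = -5/2.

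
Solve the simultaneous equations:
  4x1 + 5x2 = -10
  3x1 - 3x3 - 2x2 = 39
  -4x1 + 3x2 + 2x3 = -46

Row-reduce the augmented matrix:
R1 ← R1 / (4).
R2 ← R2 − 3·R1.
R3 ← R3 + 4·R1.
R2 ← R2 / (-23/4).
R1 ← R1 − 5/4·R2.
R3 ← R3 − 8·R2.
R3 ← R3 / (-50/23).
R1 ← R1 + 15/23·R3.
R2 ← R2 − 12/23·R3.
Reading off the reduced rows gives x1 = 5, x2 = -6, x3 = -4.

x1 = 5, x2 = -6, x3 = -4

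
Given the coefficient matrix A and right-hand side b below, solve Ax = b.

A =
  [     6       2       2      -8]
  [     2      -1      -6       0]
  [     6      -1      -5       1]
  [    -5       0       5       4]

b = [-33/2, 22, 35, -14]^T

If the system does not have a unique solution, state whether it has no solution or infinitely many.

no solution

Row-reduce:
R1 ← R1 / (6).
R2 ← R2 − 2·R1.
R3 ← R3 − 6·R1.
R4 ← R4 + 5·R1.
R2 ← R2 / (-5/3).
R1 ← R1 − 1/3·R2.
R3 ← R3 + 3·R2.
R4 ← R4 − 5/3·R2.
R3 ← R3 / (5).
R1 ← R1 + 1·R3.
R2 ← R2 − 4·R3.
Row 4 reduces to 0 = -1/4, a contradiction. The system is inconsistent.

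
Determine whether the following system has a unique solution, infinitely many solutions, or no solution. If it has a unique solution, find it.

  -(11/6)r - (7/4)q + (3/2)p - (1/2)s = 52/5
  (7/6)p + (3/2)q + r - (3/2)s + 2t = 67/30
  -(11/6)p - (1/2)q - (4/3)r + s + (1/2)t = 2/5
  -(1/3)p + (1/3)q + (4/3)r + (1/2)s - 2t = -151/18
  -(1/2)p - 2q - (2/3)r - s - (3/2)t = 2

p = 2, q = -8/3, r = -7/5, s = -1/3, t = 12/5

Row-reduce the augmented matrix:
R1 ← R1 / (3/2).
R2 ← R2 − 7/6·R1.
R3 ← R3 + 11/6·R1.
R4 ← R4 + 1/3·R1.
R5 ← R5 + 1/2·R1.
R2 ← R2 / (103/36).
R1 ← R1 + 7/6·R2.
R3 ← R3 + 95/36·R2.
R4 ← R4 + 1/18·R2.
R5 ← R5 + 31/12·R2.
R3 ← R3 / (-413/309).
R1 ← R1 + 24/103·R3.
R2 ← R2 − 262/309·R3.
R4 ← R4 − 902/927·R3.
R5 ← R5 − 94/103·R3.
R4 ← R4 / (-79/826).
R1 ← R1 + 279/413·R4.
R2 ← R2 + 327/413·R4.
R3 ← R3 − 393/826·R4.
R5 ← R5 + 2151/826·R4.
R5 ← R5 / (1395/158).
R1 ← R1 − 174/79·R5.
R2 ← R2 − 339/79·R5.
R3 ← R3 + 477/158·R5.
R4 ← R4 − 210/79·R5.
Reading off the reduced rows gives p = 2, q = -8/3, r = -7/5, s = -1/3, t = 12/5.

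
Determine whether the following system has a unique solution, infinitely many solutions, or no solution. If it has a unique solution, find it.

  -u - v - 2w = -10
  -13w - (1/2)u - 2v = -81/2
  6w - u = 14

Row-reduce:
R1 ← R1 / (-1).
R2 ← R2 + 1/2·R1.
R3 ← R3 + 1·R1.
R2 ← R2 / (-3/2).
R1 ← R1 − 1·R2.
R3 ← R3 − 1·R2.
Row 3 reduces to 0 = 1/3, a contradiction. The system is inconsistent.

no solution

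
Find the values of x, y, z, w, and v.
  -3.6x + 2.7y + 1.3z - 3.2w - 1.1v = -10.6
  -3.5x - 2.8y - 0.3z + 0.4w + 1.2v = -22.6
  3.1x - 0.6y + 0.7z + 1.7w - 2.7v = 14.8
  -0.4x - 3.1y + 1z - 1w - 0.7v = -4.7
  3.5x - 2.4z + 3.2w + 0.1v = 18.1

x = 5, y = 1, z = -3, w = -2, v = -2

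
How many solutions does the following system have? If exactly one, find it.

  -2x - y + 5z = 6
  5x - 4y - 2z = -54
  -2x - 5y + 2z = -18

x = -6, y = 6, z = 0

Row-reduce the augmented matrix:
R1 ← R1 / (-2).
R2 ← R2 − 5·R1.
R3 ← R3 + 2·R1.
R2 ← R2 / (-13/2).
R1 ← R1 − 1/2·R2.
R3 ← R3 + 4·R2.
R3 ← R3 / (-123/13).
R1 ← R1 + 22/13·R3.
R2 ← R2 + 21/13·R3.
Reading off the reduced rows gives x = -6, y = 6, z = 0.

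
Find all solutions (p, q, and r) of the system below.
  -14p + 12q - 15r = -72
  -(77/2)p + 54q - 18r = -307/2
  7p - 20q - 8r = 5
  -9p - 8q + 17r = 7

no solution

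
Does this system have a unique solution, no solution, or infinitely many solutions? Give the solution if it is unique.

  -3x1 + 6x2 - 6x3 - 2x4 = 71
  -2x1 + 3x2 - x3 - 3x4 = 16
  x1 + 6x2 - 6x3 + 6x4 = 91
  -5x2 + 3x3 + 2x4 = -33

Row-reduce the augmented matrix:
R1 ← R1 / (-3).
R2 ← R2 + 2·R1.
R3 ← R3 − 1·R1.
R2 ← R2 / (-1).
R1 ← R1 + 2·R2.
R3 ← R3 − 8·R2.
R4 ← R4 + 5·R2.
R3 ← R3 / (16).
R1 ← R1 + 4·R3.
R2 ← R2 + 3·R3.
R4 ← R4 + 12·R3.
R4 ← R4 / (13/3).
R1 ← R1 − 2·R4.
R2 ← R2 − 1/6·R4.
R3 ← R3 + 1/2·R4.
Reading off the reduced rows gives x1 = -5, x2 = 5, x3 = -6, x4 = 5.

x1 = -5, x2 = 5, x3 = -6, x4 = 5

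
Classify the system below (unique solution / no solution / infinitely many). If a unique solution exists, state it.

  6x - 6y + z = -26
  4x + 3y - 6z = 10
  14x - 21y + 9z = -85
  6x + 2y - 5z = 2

no solution

Row-reduce:
R1 ← R1 / (6).
R2 ← R2 − 4·R1.
R3 ← R3 − 14·R1.
R4 ← R4 − 6·R1.
R2 ← R2 / (7).
R1 ← R1 + 1·R2.
R3 ← R3 + 7·R2.
R4 ← R4 − 8·R2.
Swap R3 and R4.
R3 ← R3 / (34/21).
R1 ← R1 + 11/14·R3.
R2 ← R2 + 20/21·R3.
Row 4 reduces to 0 = 3, a contradiction. The system is inconsistent.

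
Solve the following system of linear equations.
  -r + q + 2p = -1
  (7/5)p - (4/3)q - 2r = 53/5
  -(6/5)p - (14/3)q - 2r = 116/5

Row-reduce:
R1 ← R1 / (2).
R2 ← R2 − 7/5·R1.
R3 ← R3 + 6/5·R1.
R2 ← R2 / (-61/30).
R1 ← R1 − 1/2·R2.
R3 ← R3 + 61/15·R2.
Rank is 2 with 3 unknowns, leaving r free.

infinitely many solutions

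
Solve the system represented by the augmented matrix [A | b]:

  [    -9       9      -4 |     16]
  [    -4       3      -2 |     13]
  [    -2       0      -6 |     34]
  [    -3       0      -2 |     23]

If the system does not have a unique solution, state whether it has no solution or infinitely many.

Row-reduce the augmented matrix:
R1 ← R1 / (-9).
R2 ← R2 + 4·R1.
R3 ← R3 + 2·R1.
R4 ← R4 + 3·R1.
R2 ← R2 / (-1).
R1 ← R1 + 1·R2.
R3 ← R3 + 2·R2.
R4 ← R4 + 3·R2.
R3 ← R3 / (-14/3).
R1 ← R1 − 2/3·R3.
R2 ← R2 − 2/9·R3.
R4 reduces to 0 = 0, so the extra equation is consistent.
Reading off the reduced rows gives x_1 = -5, x_2 = -5, x_3 = -4.

x_1 = -5, x_2 = -5, x_3 = -4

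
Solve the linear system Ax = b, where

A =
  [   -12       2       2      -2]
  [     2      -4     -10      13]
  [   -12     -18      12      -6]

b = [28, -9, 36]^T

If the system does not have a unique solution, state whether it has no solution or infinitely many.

Row-reduce:
R1 ← R1 / (-12).
R2 ← R2 − 2·R1.
R3 ← R3 + 12·R1.
R2 ← R2 / (-11/3).
R1 ← R1 + 1/6·R2.
R3 ← R3 + 20·R2.
R3 ← R3 / (690/11).
R1 ← R1 − 3/11·R3.
R2 ← R2 − 29/11·R3.
Rank is 3 with 4 unknowns, leaving x_4 free.

infinitely many solutions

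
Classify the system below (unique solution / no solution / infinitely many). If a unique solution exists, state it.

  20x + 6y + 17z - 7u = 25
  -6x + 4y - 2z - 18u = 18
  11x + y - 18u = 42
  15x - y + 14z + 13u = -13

x = 2, y = 2, z = -2, u = -1

Row-reduce the augmented matrix:
R1 ← R1 / (20).
R2 ← R2 + 6·R1.
R3 ← R3 − 11·R1.
R4 ← R4 − 15·R1.
R2 ← R2 / (29/5).
R1 ← R1 − 3/10·R2.
R3 ← R3 + 23/10·R2.
R4 ← R4 + 11/2·R2.
R3 ← R3 / (-471/58).
R1 ← R1 − 20/29·R3.
R2 ← R2 − 31/58·R3.
R4 ← R4 − 243/58·R3.
R4 ← R4 / (-1919/157).
R1 ← R1 + 560/471·R4.
R2 ← R2 + 2318/471·R4.
R3 ← R3 − 1283/471·R4.
Reading off the reduced rows gives x = 2, y = 2, z = -2, u = -1.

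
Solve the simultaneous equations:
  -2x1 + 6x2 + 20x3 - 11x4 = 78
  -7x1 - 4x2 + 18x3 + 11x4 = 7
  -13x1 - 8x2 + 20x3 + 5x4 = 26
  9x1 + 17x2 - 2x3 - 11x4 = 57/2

Row-reduce the augmented matrix:
R1 ← R1 / (-2).
R2 ← R2 + 7·R1.
R3 ← R3 + 13·R1.
R4 ← R4 − 9·R1.
R2 ← R2 / (-25).
R1 ← R1 + 3·R2.
R3 ← R3 + 47·R2.
R4 ← R4 − 44·R2.
R3 ← R3 / (-306/25).
R1 ← R1 + 94/25·R3.
R2 ← R2 − 52/25·R3.
R4 ← R4 + 88/25·R3.
R4 ← R4 / (1067/34).
R1 ← R1 − 79/17·R4.
R2 ← R2 + 163/34·R4.
R3 ← R3 − 23/17·R4.
Reading off the reduced rows gives x1 = 1, x2 = -1/2, x3 = 5/2, x4 = -3.

x1 = 1, x2 = -1/2, x3 = 5/2, x4 = -3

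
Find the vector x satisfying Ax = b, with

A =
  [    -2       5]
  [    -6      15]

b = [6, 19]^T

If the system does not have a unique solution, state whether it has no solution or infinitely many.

no solution

Row-reduce:
R1 ← R1 / (-2).
R2 ← R2 + 6·R1.
Row 2 reduces to 0 = 1, a contradiction. The system is inconsistent.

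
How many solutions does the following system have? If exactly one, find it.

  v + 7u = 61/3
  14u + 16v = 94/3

u = 3, v = -2/3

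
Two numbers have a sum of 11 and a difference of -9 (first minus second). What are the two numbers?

first number: 1, second number: 10

Let x = first number, y = second number.
  x + y = 11
  x - y = -9
Row-reduce the augmented matrix:
R2 ← R2 − 1·R1.
R2 ← R2 / (-2).
R1 ← R1 − 1·R2.
Reading off the reduced rows gives x = 1, y = 10.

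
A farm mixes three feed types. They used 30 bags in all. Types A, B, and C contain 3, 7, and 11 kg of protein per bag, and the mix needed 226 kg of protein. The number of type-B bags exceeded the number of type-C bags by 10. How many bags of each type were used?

type-A bags: 4, type-B bags: 18, type-C bags: 8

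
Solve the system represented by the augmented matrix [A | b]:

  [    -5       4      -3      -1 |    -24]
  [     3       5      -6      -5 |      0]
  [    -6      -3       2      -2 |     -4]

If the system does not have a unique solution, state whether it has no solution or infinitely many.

Row-reduce:
R1 ← R1 / (-5).
R2 ← R2 − 3·R1.
R3 ← R3 + 6·R1.
R2 ← R2 / (37/5).
R1 ← R1 + 4/5·R2.
R3 ← R3 + 39/5·R2.
R3 ← R3 / (-97/37).
R1 ← R1 + 9/37·R3.
R2 ← R2 + 39/37·R3.
Rank is 3 with 4 unknowns, leaving x_4 free.

infinitely many solutions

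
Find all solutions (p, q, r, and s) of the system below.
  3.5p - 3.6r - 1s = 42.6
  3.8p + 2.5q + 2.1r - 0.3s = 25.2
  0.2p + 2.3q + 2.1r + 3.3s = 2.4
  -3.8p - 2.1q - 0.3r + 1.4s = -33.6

Row-reduce the augmented matrix:
R1 ← R1 / (7/2).
R2 ← R2 − 19/5·R1.
R3 ← R3 − 1/5·R1.
R4 ← R4 + 19/5·R1.
R2 ← R2 / (5/2).
R3 ← R3 − 23/10·R2.
R4 ← R4 + 21/10·R2.
R3 ← R3 / (-14097/4375).
R1 ← R1 + 36/35·R3.
R2 ← R2 − 2103/875·R3.
R4 ← R4 − 3669/4375·R3.
R4 ← R4 / (77999/46990).
R1 ← R1 + 5294/4699·R4.
R2 ← R2 − 10710/4699·R4.
R3 ← R3 + 11525/14097·R4.
Reading off the reduced rows gives p = 6, q = 6, r = -6, s = 0.

p = 6, q = 6, r = -6, s = 0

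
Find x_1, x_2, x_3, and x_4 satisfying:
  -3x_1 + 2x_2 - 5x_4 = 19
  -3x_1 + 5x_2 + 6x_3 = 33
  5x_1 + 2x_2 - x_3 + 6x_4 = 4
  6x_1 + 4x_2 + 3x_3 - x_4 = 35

x_1 = 1, x_2 = 6, x_3 = 1, x_4 = -2

Row-reduce the augmented matrix:
R1 ← R1 / (-3).
R2 ← R2 + 3·R1.
R3 ← R3 − 5·R1.
R4 ← R4 − 6·R1.
R2 ← R2 / (3).
R1 ← R1 + 2/3·R2.
R3 ← R3 − 16/3·R2.
R4 ← R4 − 8·R2.
R3 ← R3 / (-35/3).
R1 ← R1 − 4/3·R3.
R2 ← R2 − 2·R3.
R4 ← R4 + 13·R3.
R4 ← R4 / (-414/35).
R1 ← R1 − 157/105·R4.
R2 ← R2 + 9/35·R4.
R3 ← R3 − 101/105·R4.
Reading off the reduced rows gives x_1 = 1, x_2 = 6, x_3 = 1, x_4 = -2.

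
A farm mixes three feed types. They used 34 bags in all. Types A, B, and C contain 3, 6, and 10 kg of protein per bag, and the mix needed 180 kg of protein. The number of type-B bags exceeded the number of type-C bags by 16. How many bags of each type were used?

type-A bags: 12, type-B bags: 19, type-C bags: 3

Let a = type-A bags, b = type-B bags, c = type-C bags.
  a + b + c = 34
  3a + 6b + 10c = 180
  b - c = 16
Row-reduce the augmented matrix:
R2 ← R2 − 3·R1.
R2 ← R2 / (3).
R1 ← R1 − 1·R2.
R3 ← R3 − 1·R2.
R3 ← R3 / (-10/3).
R1 ← R1 + 4/3·R3.
R2 ← R2 − 7/3·R3.
Reading off the reduced rows gives a = 12, b = 19, c = 3.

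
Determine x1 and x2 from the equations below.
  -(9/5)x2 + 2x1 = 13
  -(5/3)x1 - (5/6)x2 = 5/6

x1 = 2, x2 = -5

Row-reduce the augmented matrix:
R1 ← R1 / (2).
R2 ← R2 + 5/3·R1.
R2 ← R2 / (-7/3).
R1 ← R1 + 9/10·R2.
Reading off the reduced rows gives x1 = 2, x2 = -5.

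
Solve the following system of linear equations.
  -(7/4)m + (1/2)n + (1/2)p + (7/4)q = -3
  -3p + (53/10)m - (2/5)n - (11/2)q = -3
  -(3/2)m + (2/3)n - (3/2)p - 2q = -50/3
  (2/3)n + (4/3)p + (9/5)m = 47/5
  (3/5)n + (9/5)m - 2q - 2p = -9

Row-reduce the augmented matrix:
R1 ← R1 / (-7/4).
R2 ← R2 − 53/10·R1.
R3 ← R3 + 3/2·R1.
R4 ← R4 − 9/5·R1.
R5 ← R5 − 9/5·R1.
R2 ← R2 / (39/35).
R1 ← R1 + 2/7·R2.
R3 ← R3 − 5/21·R2.
R4 ← R4 − 124/105·R2.
R5 ← R5 − 39/35·R2.
R3 ← R3 / (-29/18).
R1 ← R1 + 2/3·R3.
R2 ← R2 + 4/3·R3.
R4 ← R4 − 154/45·R3.
R4 ← R4 / (-30151/5655).
R1 ← R1 − 11/29·R4.
R2 ← R2 − 1011/377·R4.
R3 ← R3 − 809/377·R4.
R5 reduces to 0 = 0, so the extra equation is consistent.
Reading off the reduced rows gives m = 3, n = -4, p = 5, q = 1.

m = 3, n = -4, p = 5, q = 1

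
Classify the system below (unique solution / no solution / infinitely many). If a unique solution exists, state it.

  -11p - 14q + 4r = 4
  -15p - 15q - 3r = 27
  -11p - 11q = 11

p = 2, q = -3, r = -4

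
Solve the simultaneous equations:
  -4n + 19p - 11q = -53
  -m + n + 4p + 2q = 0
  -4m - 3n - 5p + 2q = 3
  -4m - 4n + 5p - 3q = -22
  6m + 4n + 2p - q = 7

Row-reduce:
Swap R1 and R2.
R1 ← R1 / (-1).
R3 ← R3 + 4·R1.
R4 ← R4 + 4·R1.
R5 ← R5 − 6·R1.
R2 ← R2 / (-4).
R1 ← R1 + 1·R2.
R3 ← R3 + 7·R2.
R4 ← R4 + 8·R2.
R5 ← R5 − 10·R2.
R3 ← R3 / (-217/4).
R1 ← R1 + 35/4·R3.
R2 ← R2 + 19/4·R3.
R4 ← R4 + 49·R3.
R5 ← R5 − 147/2·R3.
R4 ← R4 / (-30/31).
R1 ← R1 + 43/31·R4.
R2 ← R2 − 345/217·R4.
R3 ← R3 + 53/217·R4.
R5 ← R5 − 45/31·R4.
Row 5 reduces to 0 = 1/2, a contradiction. The system is inconsistent.

no solution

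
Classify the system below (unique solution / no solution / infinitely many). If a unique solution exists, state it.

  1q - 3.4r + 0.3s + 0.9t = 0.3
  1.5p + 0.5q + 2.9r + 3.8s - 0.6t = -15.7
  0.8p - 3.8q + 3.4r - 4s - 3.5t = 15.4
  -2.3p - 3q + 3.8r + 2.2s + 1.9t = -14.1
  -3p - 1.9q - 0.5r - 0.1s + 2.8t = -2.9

Row-reduce the augmented matrix:
Swap R1 and R2.
R1 ← R1 / (3/2).
R3 ← R3 − 4/5·R1.
R4 ← R4 + 23/10·R1.
R5 ← R5 + 3·R1.
R1 ← R1 − 1/3·R2.
R3 ← R3 + 61/15·R2.
R4 ← R4 + 67/30·R2.
R5 ← R5 + 9/10·R2.
R3 ← R3 / (-898/75).
R1 ← R1 − 46/15·R3.
R2 ← R2 + 17/5·R3.
R4 ← R4 − 49/75·R3.
R5 ← R5 − 56/25·R3.
R4 ← R4 / (94676/11225).
R1 ← R1 − 2699/2245·R4.
R2 ← R2 − 14951/8980·R4.
R3 ← R3 − 721/1796·R4.
R5 ← R5 − 308497/44900·R4.
R5 ← R5 / (323961/7574080).
R1 ← R1 + 381349/378704·R5.
R2 ← R2 − 254959/1514816·R5.
R3 ← R3 + 278195/1514816·R5.
R4 ← R4 − 135427/378704·R5.
Reading off the reduced rows gives p = 3, q = 0, r = 0, s = -5, t = 2.

p = 3, q = 0, r = 0, s = -5, t = 2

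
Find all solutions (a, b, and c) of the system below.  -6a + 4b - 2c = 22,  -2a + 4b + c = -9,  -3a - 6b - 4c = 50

a = -4, b = -3, c = -5

Row-reduce the augmented matrix:
R1 ← R1 / (-6).
R2 ← R2 + 2·R1.
R3 ← R3 + 3·R1.
R2 ← R2 / (8/3).
R1 ← R1 + 2/3·R2.
R3 ← R3 + 8·R2.
R3 ← R3 / (2).
R1 ← R1 − 3/4·R3.
R2 ← R2 − 5/8·R3.
Reading off the reduced rows gives a = -4, b = -3, c = -5.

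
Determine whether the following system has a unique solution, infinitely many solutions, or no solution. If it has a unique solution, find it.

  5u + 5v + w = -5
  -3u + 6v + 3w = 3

infinitely many solutions

Row-reduce:
R1 ← R1 / (5).
R2 ← R2 + 3·R1.
R2 ← R2 / (9).
R1 ← R1 − 1·R2.
Rank is 2 with 3 unknowns, leaving w free.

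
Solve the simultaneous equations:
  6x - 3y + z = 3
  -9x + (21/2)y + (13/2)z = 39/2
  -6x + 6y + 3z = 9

infinitely many solutions

Row-reduce:
R1 ← R1 / (6).
R2 ← R2 + 9·R1.
R3 ← R3 + 6·R1.
R2 ← R2 / (6).
R1 ← R1 + 1/2·R2.
R3 ← R3 − 3·R2.
Rank is 2 with 3 unknowns, leaving z free.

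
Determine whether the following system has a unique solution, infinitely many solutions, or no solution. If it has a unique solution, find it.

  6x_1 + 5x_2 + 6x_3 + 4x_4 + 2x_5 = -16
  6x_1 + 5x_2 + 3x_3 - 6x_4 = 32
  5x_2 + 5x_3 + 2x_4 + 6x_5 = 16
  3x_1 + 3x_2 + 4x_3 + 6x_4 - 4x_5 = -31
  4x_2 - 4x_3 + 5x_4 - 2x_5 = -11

x_1 = -3, x_2 = 4, x_3 = 0, x_4 = -5, x_5 = 1

Row-reduce the augmented matrix:
R1 ← R1 / (6).
R2 ← R2 − 6·R1.
R4 ← R4 − 3·R1.
Swap R2 and R3.
R2 ← R2 / (5).
R1 ← R1 − 5/6·R2.
R4 ← R4 − 1/2·R2.
R5 ← R5 − 4·R2.
R3 ← R3 / (-3).
R1 ← R1 − 1/6·R3.
R2 ← R2 − 1·R3.
R4 ← R4 − 1/2·R3.
R5 ← R5 + 8·R3.
R4 ← R4 / (32/15).
R1 ← R1 + 2/9·R4.
R2 ← R2 + 44/15·R4.
R3 ← R3 − 10/3·R4.
R5 ← R5 − 451/15·R4.
R5 ← R5 / (2629/32).
R1 ← R1 + 67/48·R5.
R2 ← R2 + 61/8·R5.
R3 ← R3 − 159/16·R5.
R4 ← R4 + 89/32·R5.
Reading off the reduced rows gives x_1 = -3, x_2 = 4, x_3 = 0, x_4 = -5, x_5 = 1.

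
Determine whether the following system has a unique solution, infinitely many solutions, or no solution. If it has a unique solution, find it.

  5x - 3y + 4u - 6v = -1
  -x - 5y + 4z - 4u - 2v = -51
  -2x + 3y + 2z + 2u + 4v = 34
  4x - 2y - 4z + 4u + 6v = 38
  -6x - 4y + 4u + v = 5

x = 1, y = 4, z = 0, u = 6, v = 3

Row-reduce the augmented matrix:
R1 ← R1 / (5).
R2 ← R2 + 1·R1.
R3 ← R3 + 2·R1.
R4 ← R4 − 4·R1.
R5 ← R5 + 6·R1.
R2 ← R2 / (-28/5).
R1 ← R1 + 3/5·R2.
R3 ← R3 − 9/5·R2.
R4 ← R4 − 2/5·R2.
R5 ← R5 + 38/5·R2.
R3 ← R3 / (23/7).
R1 ← R1 + 3/7·R3.
R2 ← R2 + 5/7·R3.
R4 ← R4 + 26/7·R3.
R5 ← R5 + 38/7·R3.
R4 ← R4 / (80/23).
R1 ← R1 − 34/23·R4.
R2 ← R2 − 26/23·R4.
R3 ← R3 − 18/23·R4.
R5 ← R5 − 400/23·R4.
R5 ← R5 / (-57).
R1 ← R1 + 111/20·R5.
R2 ← R2 + 59/20·R5.
R3 ← R3 + 47/20·R5.
R4 ← R4 − 129/40·R5.
Reading off the reduced rows gives x = 1, y = 4, z = 0, u = 6, v = 3.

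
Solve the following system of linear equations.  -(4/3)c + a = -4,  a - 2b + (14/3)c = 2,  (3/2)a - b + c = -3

infinitely many solutions

Row-reduce:
R2 ← R2 − 1·R1.
R3 ← R3 − 3/2·R1.
R2 ← R2 / (-2).
R3 ← R3 + 1·R2.
Rank is 2 with 3 unknowns, leaving c free.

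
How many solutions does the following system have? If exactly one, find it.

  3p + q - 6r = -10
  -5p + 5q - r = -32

infinitely many solutions

Row-reduce:
R1 ← R1 / (3).
R2 ← R2 + 5·R1.
R2 ← R2 / (20/3).
R1 ← R1 − 1/3·R2.
Rank is 2 with 3 unknowns, leaving r free.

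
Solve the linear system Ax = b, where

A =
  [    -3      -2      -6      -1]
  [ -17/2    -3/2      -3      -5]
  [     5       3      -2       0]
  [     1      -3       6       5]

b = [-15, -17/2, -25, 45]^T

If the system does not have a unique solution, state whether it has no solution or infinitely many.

Row-reduce:
R1 ← R1 / (-3).
R2 ← R2 + 17/2·R1.
R3 ← R3 − 5·R1.
R4 ← R4 − 1·R1.
R2 ← R2 / (25/6).
R1 ← R1 − 2/3·R2.
R3 ← R3 + 1/3·R2.
R4 ← R4 + 11/3·R2.
R3 ← R3 / (-272/25).
R1 ← R1 + 6/25·R3.
R2 ← R2 − 84/25·R3.
R4 ← R4 − 408/25·R3.
Row 4 reduces to 0 = -1, a contradiction. The system is inconsistent.

no solution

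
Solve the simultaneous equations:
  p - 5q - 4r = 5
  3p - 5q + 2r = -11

Row-reduce:
R2 ← R2 − 3·R1.
R2 ← R2 / (10).
R1 ← R1 + 5·R2.
Rank is 2 with 3 unknowns, leaving r free.

infinitely many solutions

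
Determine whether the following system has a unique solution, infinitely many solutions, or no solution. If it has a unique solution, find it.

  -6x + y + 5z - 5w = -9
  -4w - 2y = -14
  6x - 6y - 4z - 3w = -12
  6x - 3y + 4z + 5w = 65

x = 3, y = -1, z = 6, w = 4

Row-reduce the augmented matrix:
R1 ← R1 / (-6).
R3 ← R3 − 6·R1.
R4 ← R4 − 6·R1.
R2 ← R2 / (-2).
R1 ← R1 + 1/6·R2.
R3 ← R3 + 5·R2.
R4 ← R4 + 2·R2.
R1 ← R1 + 5/6·R3.
R4 ← R4 − 9·R3.
R4 ← R4 / (-14).
R1 ← R1 − 17/6·R4.
R2 ← R2 − 2·R4.
R3 ← R3 − 2·R4.
Reading off the reduced rows gives x = 3, y = -1, z = 6, w = 4.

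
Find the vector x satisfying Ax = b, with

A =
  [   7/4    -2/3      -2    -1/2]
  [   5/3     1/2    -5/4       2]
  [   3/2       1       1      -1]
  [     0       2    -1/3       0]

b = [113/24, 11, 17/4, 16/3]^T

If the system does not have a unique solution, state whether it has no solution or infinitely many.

x_1 = 3, x_2 = 5/2, x_3 = -1, x_4 = 7/4

Row-reduce the augmented matrix:
R1 ← R1 / (7/4).
R2 ← R2 − 5/3·R1.
R3 ← R3 − 3/2·R1.
R2 ← R2 / (143/126).
R1 ← R1 + 8/21·R2.
R3 ← R3 − 11/7·R2.
R4 ← R4 − 2·R2.
R3 ← R3 / (47/26).
R1 ← R1 + 12/13·R3.
R2 ← R2 − 15/26·R3.
R4 ← R4 + 58/39·R3.
R4 ← R4 / (-11872/1551).
R1 ← R1 + 774/517·R4.
R2 ← R2 − 1788/517·R4.
R3 ← R3 + 104/47·R4.
Reading off the reduced rows gives x_1 = 3, x_2 = 5/2, x_3 = -1, x_4 = 7/4.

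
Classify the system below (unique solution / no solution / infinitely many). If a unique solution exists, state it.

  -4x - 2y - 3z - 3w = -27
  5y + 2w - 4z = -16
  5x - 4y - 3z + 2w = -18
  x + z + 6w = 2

Row-reduce the augmented matrix:
R1 ← R1 / (-4).
R3 ← R3 − 5·R1.
R4 ← R4 − 1·R1.
R2 ← R2 / (5).
R1 ← R1 − 1/2·R2.
R3 ← R3 + 13/2·R2.
R4 ← R4 + 1/2·R2.
R3 ← R3 / (-239/20).
R1 ← R1 − 23/20·R3.
R2 ← R2 + 4/5·R3.
R4 ← R4 + 3/20·R3.
R4 ← R4 / (1300/239).
R1 ← R1 − 151/239·R4.
R2 ← R2 − 82/239·R4.
R3 ← R3 + 17/239·R4.
Reading off the reduced rows gives x = 2, y = 2, z = 6, w = -1.

x = 2, y = 2, z = 6, w = -1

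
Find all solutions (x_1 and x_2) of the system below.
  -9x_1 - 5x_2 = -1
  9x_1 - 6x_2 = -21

Row-reduce the augmented matrix:
R1 ← R1 / (-9).
R2 ← R2 − 9·R1.
R2 ← R2 / (-11).
R1 ← R1 − 5/9·R2.
Reading off the reduced rows gives x_1 = -1, x_2 = 2.

x_1 = -1, x_2 = 2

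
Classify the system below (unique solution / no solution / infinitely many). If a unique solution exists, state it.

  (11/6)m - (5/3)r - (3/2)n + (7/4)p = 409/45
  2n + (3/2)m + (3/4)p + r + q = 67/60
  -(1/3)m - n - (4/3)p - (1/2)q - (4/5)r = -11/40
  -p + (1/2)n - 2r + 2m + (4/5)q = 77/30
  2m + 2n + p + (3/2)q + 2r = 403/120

Row-reduce the augmented matrix:
R1 ← R1 / (11/6).
R2 ← R2 − 3/2·R1.
R3 ← R3 + 1/3·R1.
R4 ← R4 − 2·R1.
R5 ← R5 − 2·R1.
R2 ← R2 / (71/22).
R1 ← R1 + 9/11·R2.
R3 ← R3 + 14/11·R2.
R4 ← R4 − 47/22·R2.
R5 ← R5 − 40/11·R2.
R3 ← R3 / (-547/426).
R1 ← R1 − 111/142·R3.
R2 ← R2 + 15/71·R3.
R4 ← R4 + 349/142·R3.
R5 ← R5 + 10/71·R3.
R4 ← R4 / (1861/5470).
R1 ← R1 − 207/1094·R4.
R2 ← R2 − 179/547·R4.
R3 ← R3 − 45/547·R4.
R5 ← R5 − 421/1094·R4.
R5 ← R5 / (5172/1861).
R1 ← R1 − 3494/9305·R5.
R2 ← R2 − 3956/1861·R5.
R3 ← R3 − 4432/9305·R5.
R4 ← R4 + 7764/1861·R5.
Reading off the reduced rows gives m = 3, n = -11/5, p = 4/5, q = -1/4, r = 2/3.

m = 3, n = -11/5, p = 4/5, q = -1/4, r = 2/3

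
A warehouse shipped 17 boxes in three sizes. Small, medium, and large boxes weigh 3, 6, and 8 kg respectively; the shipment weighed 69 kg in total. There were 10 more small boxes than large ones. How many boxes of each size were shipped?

Let s = small boxes, m = medium boxes, l = large boxes.
  s + m + l = 17
  3s + 6m + 8l = 69
  s - l = 10
Row-reduce the augmented matrix:
R2 ← R2 − 3·R1.
R3 ← R3 − 1·R1.
R2 ← R2 / (3).
R1 ← R1 − 1·R2.
R3 ← R3 + 1·R2.
R3 ← R3 / (-1/3).
R1 ← R1 + 2/3·R3.
R2 ← R2 − 5/3·R3.
Reading off the reduced rows gives s = 13, m = 1, l = 3.

small boxes: 13, medium boxes: 1, large boxes: 3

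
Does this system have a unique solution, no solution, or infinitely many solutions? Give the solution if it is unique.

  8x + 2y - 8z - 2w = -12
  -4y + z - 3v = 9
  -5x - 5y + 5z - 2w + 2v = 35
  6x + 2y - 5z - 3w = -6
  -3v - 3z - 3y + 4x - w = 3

infinitely many solutions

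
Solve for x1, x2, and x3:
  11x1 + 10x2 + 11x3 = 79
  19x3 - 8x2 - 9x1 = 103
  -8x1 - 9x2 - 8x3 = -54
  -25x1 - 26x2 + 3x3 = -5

Row-reduce the augmented matrix:
R1 ← R1 / (11).
R2 ← R2 + 9·R1.
R3 ← R3 + 8·R1.
R4 ← R4 + 25·R1.
R2 ← R2 / (2/11).
R1 ← R1 − 10/11·R2.
R3 ← R3 + 19/11·R2.
R4 ← R4 + 36/11·R2.
R3 ← R3 / (266).
R1 ← R1 + 139·R3.
R2 ← R2 − 154·R3.
R4 ← R4 − 532·R3.
R4 reduces to 0 = 0, so the extra equation is consistent.
Reading off the reduced rows gives x1 = 3, x2 = -2, x3 = 6.

x1 = 3, x2 = -2, x3 = 6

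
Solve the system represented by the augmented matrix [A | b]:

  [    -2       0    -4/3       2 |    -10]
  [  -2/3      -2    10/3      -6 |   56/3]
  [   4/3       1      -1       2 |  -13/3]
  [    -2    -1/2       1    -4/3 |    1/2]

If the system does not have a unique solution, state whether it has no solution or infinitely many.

Row-reduce:
R1 ← R1 / (-2).
R2 ← R2 + 2/3·R1.
R3 ← R3 − 4/3·R1.
R4 ← R4 + 2·R1.
R2 ← R2 / (-2).
R3 ← R3 − 1·R2.
R4 ← R4 + 1/2·R2.
Swap R3 and R4.
R3 ← R3 / (25/18).
R1 ← R1 − 2/3·R3.
R2 ← R2 + 17/9·R3.
Rank is 3 with 4 unknowns, leaving x_4 free.

infinitely many solutions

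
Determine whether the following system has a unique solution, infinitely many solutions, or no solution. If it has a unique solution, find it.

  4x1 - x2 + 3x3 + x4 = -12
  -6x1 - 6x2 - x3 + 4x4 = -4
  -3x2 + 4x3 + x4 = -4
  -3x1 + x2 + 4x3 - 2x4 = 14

Row-reduce the augmented matrix:
R1 ← R1 / (4).
R2 ← R2 + 6·R1.
R4 ← R4 + 3·R1.
R2 ← R2 / (-15/2).
R1 ← R1 + 1/4·R2.
R3 ← R3 + 3·R2.
R4 ← R4 − 1/4·R2.
R3 ← R3 / (13/5).
R1 ← R1 − 19/30·R3.
R2 ← R2 + 7/15·R3.
R4 ← R4 − 191/30·R3.
R4 ← R4 / (73/39).
R1 ← R1 − 14/39·R4.
R2 ← R2 + 37/39·R4.
R3 ← R3 + 6/13·R4.
Reading off the reduced rows gives x1 = -2, x2 = 0, x3 = 0, x4 = -4.

x1 = -2, x2 = 0, x3 = 0, x4 = -4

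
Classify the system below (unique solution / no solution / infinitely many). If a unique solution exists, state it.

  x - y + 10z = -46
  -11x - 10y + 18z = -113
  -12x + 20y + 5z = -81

x = 3, y = -1, z = -5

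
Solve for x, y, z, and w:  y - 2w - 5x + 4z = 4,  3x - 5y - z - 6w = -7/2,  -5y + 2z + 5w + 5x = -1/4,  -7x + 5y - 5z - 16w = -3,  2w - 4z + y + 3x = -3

x = -1/2, y = 0, z = 1/2, w = 1/4

Row-reduce the augmented matrix:
R1 ← R1 / (-5).
R2 ← R2 − 3·R1.
R3 ← R3 − 5·R1.
R4 ← R4 + 7·R1.
R5 ← R5 − 3·R1.
R2 ← R2 / (-22/5).
R1 ← R1 + 1/5·R2.
R3 ← R3 + 4·R2.
R4 ← R4 − 18/5·R2.
R5 ← R5 − 8/5·R2.
R3 ← R3 / (52/11).
R1 ← R1 + 19/22·R3.
R2 ← R2 + 7/22·R3.
R4 ← R4 + 104/11·R3.
R5 ← R5 + 12/11·R3.
Swap R4 and R5.
R4 ← R4 / (5/13).
R1 ← R1 − 257/104·R4.
R2 ← R2 − 237/104·R4.
R3 ← R3 − 105/52·R4.
R5 reduces to 0 = 0, so the extra equation is consistent.
Reading off the reduced rows gives x = -1/2, y = 0, z = 1/2, w = 1/4.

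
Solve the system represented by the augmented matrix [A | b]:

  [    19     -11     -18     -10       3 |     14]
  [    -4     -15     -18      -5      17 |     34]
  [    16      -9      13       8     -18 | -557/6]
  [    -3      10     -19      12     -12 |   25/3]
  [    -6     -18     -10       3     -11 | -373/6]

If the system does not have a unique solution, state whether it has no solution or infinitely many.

Row-reduce the augmented matrix:
R1 ← R1 / (19).
R2 ← R2 + 4·R1.
R3 ← R3 − 16·R1.
R4 ← R4 + 3·R1.
R5 ← R5 + 6·R1.
R2 ← R2 / (-329/19).
R1 ← R1 + 11/19·R2.
R3 ← R3 − 5/19·R2.
R4 ← R4 − 157/19·R2.
R5 ← R5 + 408/19·R2.
R3 ← R3 / (9155/329).
R1 ← R1 + 72/329·R3.
R2 ← R2 − 414/329·R3.
R4 ← R4 + 10607/329·R3.
R5 ← R5 − 3730/329·R3.
R4 ← R4 / (237396/9155).
R1 ← R1 + 1469/9155·R4.
R2 ← R2 + 2997/9155·R4.
R3 ← R3 − 5367/9155·R4.
R5 ← R5 − 3675/1831·R4.
R5 ← R5 / (-1709763/79132).
R1 ← R1 + 59779/79132·R5.
R2 ← R2 + 34639/79132·R5.
R3 ← R3 + 10051/79132·R5.
R4 ← R4 + 81125/79132·R5.
Reading off the reduced rows gives x_1 = 0, x_2 = 5/2, x_3 = -4/3, x_4 = -1, x_5 = 5/2.

x_1 = 0, x_2 = 5/2, x_3 = -4/3, x_4 = -1, x_5 = 5/2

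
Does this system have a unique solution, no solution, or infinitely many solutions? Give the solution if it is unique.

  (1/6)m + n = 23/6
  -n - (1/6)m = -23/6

infinitely many solutions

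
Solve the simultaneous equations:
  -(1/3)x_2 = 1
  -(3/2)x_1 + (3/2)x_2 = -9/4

Row-reduce the augmented matrix:
Swap R1 and R2.
R1 ← R1 / (-3/2).
R2 ← R2 / (-1/3).
R1 ← R1 + 1·R2.
Reading off the reduced rows gives x_1 = -3/2, x_2 = -3.

x_1 = -3/2, x_2 = -3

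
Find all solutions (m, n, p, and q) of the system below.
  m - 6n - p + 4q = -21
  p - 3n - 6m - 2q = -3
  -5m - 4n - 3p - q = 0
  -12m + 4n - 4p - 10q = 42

infinitely many solutions

Row-reduce:
R2 ← R2 + 6·R1.
R3 ← R3 + 5·R1.
R4 ← R4 + 12·R1.
R2 ← R2 / (-39).
R1 ← R1 + 6·R2.
R3 ← R3 + 34·R2.
R4 ← R4 + 68·R2.
R3 ← R3 / (-142/39).
R1 ← R1 + 3/13·R3.
R2 ← R2 − 5/39·R3.
R4 ← R4 + 284/39·R3.
Rank is 3 with 4 unknowns, leaving q free.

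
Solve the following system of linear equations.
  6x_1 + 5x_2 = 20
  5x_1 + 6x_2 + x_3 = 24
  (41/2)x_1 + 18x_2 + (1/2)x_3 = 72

Row-reduce:
R1 ← R1 / (6).
R2 ← R2 − 5·R1.
R3 ← R3 − 41/2·R1.
R2 ← R2 / (11/6).
R1 ← R1 − 5/6·R2.
R3 ← R3 − 11/12·R2.
Rank is 2 with 3 unknowns, leaving x_3 free.

infinitely many solutions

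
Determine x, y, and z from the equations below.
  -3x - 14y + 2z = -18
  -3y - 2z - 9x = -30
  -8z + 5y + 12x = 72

Row-reduce the augmented matrix:
R1 ← R1 / (-3).
R2 ← R2 + 9·R1.
R3 ← R3 − 12·R1.
R2 ← R2 / (39).
R1 ← R1 − 14/3·R2.
R3 ← R3 + 51·R2.
R3 ← R3 / (-136/13).
R1 ← R1 − 34/117·R3.
R2 ← R2 + 8/39·R3.
Reading off the reduced rows gives x = 4, y = 0, z = -3.

x = 4, y = 0, z = -3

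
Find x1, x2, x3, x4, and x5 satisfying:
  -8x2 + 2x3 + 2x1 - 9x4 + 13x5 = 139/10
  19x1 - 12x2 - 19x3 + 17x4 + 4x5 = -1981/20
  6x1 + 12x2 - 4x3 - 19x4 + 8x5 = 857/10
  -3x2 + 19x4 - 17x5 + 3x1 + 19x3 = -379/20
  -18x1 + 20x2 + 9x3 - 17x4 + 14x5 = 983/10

x1 = 5/4, x2 = 5/2, x3 = 11/5, x4 = -3, x5 = 0

Row-reduce the augmented matrix:
R1 ← R1 / (2).
R2 ← R2 − 19·R1.
R3 ← R3 − 6·R1.
R4 ← R4 − 3·R1.
R5 ← R5 + 18·R1.
R2 ← R2 / (64).
R1 ← R1 + 4·R2.
R3 ← R3 − 36·R2.
R4 ← R4 − 9·R2.
R5 ← R5 + 52·R2.
R3 ← R3 / (91/8).
R1 ← R1 + 11/8·R3.
R2 ← R2 + 19/32·R3.
R4 ← R4 − 683/32·R3.
R5 ← R5 + 31/8·R3.
R4 ← R4 / (11571/104).
R1 ← R1 + 213/52·R4.
R2 ← R2 + 103/104·R4.
R3 ← R3 + 227/52·R4.
R5 ← R5 + 1645/52·R4.
R5 ← R5 / (164473/7714).
R1 ← R1 − 9839/53998·R5.
R2 ← R2 + 20436/26999·R5.
R3 ← R3 + 13779/53998·R5.
R4 ← R4 + 21271/26999·R5.
Reading off the reduced rows gives x1 = 5/4, x2 = 5/2, x3 = 11/5, x4 = -3, x5 = 0.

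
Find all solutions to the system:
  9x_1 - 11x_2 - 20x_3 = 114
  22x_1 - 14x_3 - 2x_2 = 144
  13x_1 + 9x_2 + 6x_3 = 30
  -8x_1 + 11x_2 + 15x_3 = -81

x_1 = 3, x_2 = 3, x_3 = -6

Row-reduce the augmented matrix:
R1 ← R1 / (9).
R2 ← R2 − 22·R1.
R3 ← R3 − 13·R1.
R4 ← R4 + 8·R1.
R2 ← R2 / (224/9).
R1 ← R1 + 11/9·R2.
R3 ← R3 − 224/9·R2.
R4 ← R4 − 11/9·R2.
Swap R3 and R4.
R3 ← R3 / (-503/112).
R1 ← R1 + 57/112·R3.
R2 ← R2 − 157/112·R3.
R4 reduces to 0 = 0, so the extra equation is consistent.
Reading off the reduced rows gives x_1 = 3, x_2 = 3, x_3 = -6.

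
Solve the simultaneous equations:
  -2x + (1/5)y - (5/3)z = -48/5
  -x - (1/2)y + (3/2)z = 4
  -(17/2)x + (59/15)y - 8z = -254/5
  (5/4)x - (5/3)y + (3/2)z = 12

no solution

Row-reduce:
R1 ← R1 / (-2).
R2 ← R2 + 1·R1.
R3 ← R3 + 17/2·R1.
R4 ← R4 − 5/4·R1.
R2 ← R2 / (-3/5).
R1 ← R1 + 1/10·R2.
R3 ← R3 − 37/12·R2.
R4 ← R4 + 37/24·R2.
R3 ← R3 / (299/27).
R1 ← R1 − 4/9·R3.
R2 ← R2 + 35/9·R3.
R4 ← R4 + 299/54·R3.
Row 4 reduces to 0 = 1, a contradiction. The system is inconsistent.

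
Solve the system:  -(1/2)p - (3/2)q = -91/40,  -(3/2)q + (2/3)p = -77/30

p = -1/4, q = 8/5

Row-reduce the augmented matrix:
R1 ← R1 / (-1/2).
R2 ← R2 − 2/3·R1.
R2 ← R2 / (-7/2).
R1 ← R1 − 3·R2.
Reading off the reduced rows gives p = -1/4, q = 8/5.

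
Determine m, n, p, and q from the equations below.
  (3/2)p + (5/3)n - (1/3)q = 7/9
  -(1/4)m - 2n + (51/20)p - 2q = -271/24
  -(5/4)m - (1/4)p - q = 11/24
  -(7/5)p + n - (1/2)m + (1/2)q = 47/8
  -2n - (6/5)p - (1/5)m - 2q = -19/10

Row-reduce the augmented matrix:
Swap R1 and R2.
R1 ← R1 / (-1/4).
R3 ← R3 + 5/4·R1.
R4 ← R4 + 1/2·R1.
R5 ← R5 + 1/5·R1.
R2 ← R2 / (5/3).
R1 ← R1 − 8·R2.
R3 ← R3 − 10·R2.
R4 ← R4 − 5·R2.
R5 ← R5 + 2/5·R2.
R3 ← R3 / (-22).
R1 ← R1 + 87/5·R3.
R2 ← R2 − 9/10·R3.
R4 ← R4 + 11·R3.
R5 ← R5 + 72/25·R3.
Swap R4 and R5.
R4 ← R4 / (-48/25).
R1 ← R1 − 9/10·R4.
R2 ← R2 − 1/4·R4.
R3 ← R3 + 1/2·R4.
R5 reduces to 0 = 0, so the extra equation is consistent.
Reading off the reduced rows gives m = 1/3, n = 8/3, p = -5/2, q = -1/4.

m = 1/3, n = 8/3, p = -5/2, q = -1/4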